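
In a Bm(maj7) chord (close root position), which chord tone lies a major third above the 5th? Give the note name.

A#

B minor-major seventh is spelled B D F# A#.
The 5th is F#. A major third above F# is A#.
A# is the chord's 7th.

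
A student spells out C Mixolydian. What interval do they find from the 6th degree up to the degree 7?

minor second

C mixolydian: C D E F G A B♭.
The 6th degree is A and the 7th degree is B♭.
2 letter names make it a second; at 1 semitone (a half step narrower than major) the quality is minor.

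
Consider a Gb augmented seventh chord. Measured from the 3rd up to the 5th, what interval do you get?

Spelling the chord: Gb–Bb–D–Fb.
That puts Bb below D.
Bb up to D spans 3 letter names and 4 semitones — a major third.

major third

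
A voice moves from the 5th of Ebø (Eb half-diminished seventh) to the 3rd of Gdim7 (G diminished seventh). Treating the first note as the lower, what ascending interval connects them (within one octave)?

The 5th of Ebø (Eb half-diminished seventh) is Bbb; the 3rd of Gdim7 (G diminished seventh) is Bb.
From Bbb to Bb: 1 semitone over a unison = augmented.

augmented 1st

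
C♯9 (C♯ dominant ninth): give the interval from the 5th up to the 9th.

C♯9: C♯-E♯-G♯-B-D♯.
So we need the interval from G♯ up to D♯.
G♯ up to D♯ spans 5 letter names and 7 semitones — a perfect fifth.

perfect 5th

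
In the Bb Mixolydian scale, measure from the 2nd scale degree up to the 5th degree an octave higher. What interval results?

The scale runs Bb C D Eb F G Ab.
The 2nd scale degree is C and the scale degree 5 (up an octave) is F.
C up to F spans 11 letter names and 17 semitones — a perfect eleventh.

perfect eleventh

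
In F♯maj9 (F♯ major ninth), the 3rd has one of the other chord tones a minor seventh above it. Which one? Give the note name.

G#

F♯maj9 (F♯ major ninth) is spelled F♯, A♯, C♯, E♯, G♯.
The 3rd is A♯. A minor seventh above A♯ is G♯.
G♯ is the chord's 9th.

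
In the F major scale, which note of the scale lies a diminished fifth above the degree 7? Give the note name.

Bb

The scale is F G A Bb C D E.
The degree 7 is E; a diminished fifth above that is Bb — scale degree 4.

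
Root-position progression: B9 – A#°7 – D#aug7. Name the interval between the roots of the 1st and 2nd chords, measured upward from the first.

major seventh

The roots are B and A#.
B up to A# spans 7 letter names and 11 semitones — a major seventh.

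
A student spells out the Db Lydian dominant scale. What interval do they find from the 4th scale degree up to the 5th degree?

The scale runs Db Eb F G Ab Bb Cb.
4th scale degree = G; scale degree 5 = Ab.
2 letter names make it a second; at 1 semitone (a half step narrower than major) the quality is minor.

minor second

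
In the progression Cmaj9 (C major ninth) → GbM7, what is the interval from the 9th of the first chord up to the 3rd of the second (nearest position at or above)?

minor sixth

Cmaj9 (C major ninth) has D as its 9th, and GbM7 has Bb as its 3rd.
6 letter names make it a sixth; at 8 semitones (a half step narrower than major) the quality is minor.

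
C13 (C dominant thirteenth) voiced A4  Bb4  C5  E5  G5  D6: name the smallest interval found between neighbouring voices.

Adjacent intervals: A4→Bb4 = minor second; Bb4→C5 = major second; C5→E5 = major third; E5→G5 = minor third; G5→D6 = perfect fifth.
The smallest is A4 to Bb4, a minor second (1 semitone).

minor second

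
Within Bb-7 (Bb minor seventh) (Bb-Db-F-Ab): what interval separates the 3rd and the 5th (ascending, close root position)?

major third

That puts Db below F.
From Db to F is 4 semitones, exactly the major third.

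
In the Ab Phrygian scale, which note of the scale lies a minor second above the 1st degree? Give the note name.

The scale is Ab Bbb Cb Db Eb Fb Gb.
The 1st degree is Ab; a minor second above that is Bbb — scale degree 2.

Bbb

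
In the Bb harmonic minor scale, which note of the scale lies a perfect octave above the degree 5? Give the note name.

F

The scale is Bb C Db Eb F Gb A.
The degree 5 is F; a perfect octave above that is F — scale degree 5.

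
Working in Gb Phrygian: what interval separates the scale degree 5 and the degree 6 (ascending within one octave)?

The scale runs Gb Abb Bbb Cb Db Ebb Fb.
That puts Db below Ebb.
From Db to Ebb: 1 semitone over a second = minor.

m2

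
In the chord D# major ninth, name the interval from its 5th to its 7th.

D#maj9 is spelled D#-F##-A#-C##-E#.
The 5th is A# and the 7th is C##.
A# up to C## spans 3 letter names and 4 semitones — a major third.

major third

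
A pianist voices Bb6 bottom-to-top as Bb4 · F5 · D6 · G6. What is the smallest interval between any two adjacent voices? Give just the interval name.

Adjacent intervals: Bb4→F5 = perfect fifth; F5→D6 = major sixth; D6→G6 = perfect fourth.
The smallest is D6 to G6, a perfect fourth (5 semitones).

perfect fourth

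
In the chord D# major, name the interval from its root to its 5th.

P5

D# major is spelled D#-F##-A#.
Root = D#; 5th = A#.
Counting 5 letters and 7 half steps from D# gives a perfect fifth.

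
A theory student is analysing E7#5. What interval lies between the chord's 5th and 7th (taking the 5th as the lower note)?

diminished third

The chord tones of Eaug7 are E-G#-B#-D.
That puts B# below D.
3 letter names make it a third; at 2 semitones (a whole step narrower than major) the quality is diminished.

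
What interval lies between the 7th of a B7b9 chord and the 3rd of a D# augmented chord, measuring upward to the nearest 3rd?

B7b9 has A as its 7th, and D# augmented has F## as its 3rd.
From A to F##: 10 semitones over a sixth = augmented.

augmented 6th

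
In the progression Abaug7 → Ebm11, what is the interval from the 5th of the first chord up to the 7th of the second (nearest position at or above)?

diminished seventh

Abaug7 has E as its 5th, and Ebm11 has Db as its 7th.
From E to Db: 9 semitones over a seventh = diminished.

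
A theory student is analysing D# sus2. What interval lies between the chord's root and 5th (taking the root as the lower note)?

P5

The chord tones of D#sus2 (D# sus2) are D#, E#, A#.
Root = D#; 5th = A#.
Counting 5 letters and 7 half steps from D# gives a perfect fifth.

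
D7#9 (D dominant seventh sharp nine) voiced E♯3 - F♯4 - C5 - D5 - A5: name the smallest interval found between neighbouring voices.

M2

Adjacent intervals: E♯3→F♯4 = minor ninth; F♯4→C5 = diminished fifth; C5→D5 = major second; D5→A5 = perfect fifth.
The smallest is C5 to D5, a major second (2 semitones).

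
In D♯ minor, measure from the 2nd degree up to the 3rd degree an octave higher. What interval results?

The scale runs D♯ E♯ F♯ G♯ A♯ B C♯.
That puts E♯ below F♯.
9 letter names make it a ninth; at 13 semitones (a half step narrower than major) the quality is minor.

minor 9th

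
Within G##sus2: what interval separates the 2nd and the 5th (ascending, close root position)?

P4

G## sus2: G## A## D##.
That puts A## below D##.
From A## to D## is 5 semitones, exactly the perfect fourth.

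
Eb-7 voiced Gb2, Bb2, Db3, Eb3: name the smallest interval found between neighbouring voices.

Adjacent intervals: Gb2→Bb2 = major third; Bb2→Db3 = minor third; Db3→Eb3 = major second.
The smallest is Db3 to Eb3, a major second (2 semitones).

major second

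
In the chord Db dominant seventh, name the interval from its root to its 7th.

minor seventh

Db7: Db–F–Ab–Cb.
So we need the interval from Db up to Cb.
Db up to Cb is 10 semitones, a half step narrower than a major seventh, so the interval is minor.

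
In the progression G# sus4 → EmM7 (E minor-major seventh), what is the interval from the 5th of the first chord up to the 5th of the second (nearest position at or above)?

G# sus4 has D# as its 5th, and EmM7 (E minor-major seventh) has B as its 5th.
6 letter names make it a sixth; at 8 semitones (a half step narrower than major) the quality is minor.

minor 6th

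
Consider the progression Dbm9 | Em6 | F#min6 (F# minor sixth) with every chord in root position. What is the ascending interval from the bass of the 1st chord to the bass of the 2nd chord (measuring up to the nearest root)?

The roots are Db and E.
2 letter names make it a second; at 3 semitones (a half step wider than major) the quality is augmented.

A2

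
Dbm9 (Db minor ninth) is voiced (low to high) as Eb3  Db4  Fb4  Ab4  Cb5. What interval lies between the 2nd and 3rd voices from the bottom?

Those voices are Db4 and Fb4.
3 letter names make it a third; at 3 semitones (a half step narrower than major) the quality is minor.

minor third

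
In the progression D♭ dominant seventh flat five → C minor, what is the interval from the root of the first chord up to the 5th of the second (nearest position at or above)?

augmented fourth

D♭ dominant seventh flat five has D♭ as its root, and C minor has G as its 5th.
D♭ up to G is 6 semitones, a half step wider than a perfect fourth, so the interval is augmented.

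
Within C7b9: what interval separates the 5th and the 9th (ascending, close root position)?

Spelling the chord: C, E, G, Bb, Db.
5th = G; 9th = Db.
From G to Db: 6 semitones over a fifth = diminished.

diminished 5th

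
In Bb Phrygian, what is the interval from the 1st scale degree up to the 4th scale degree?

Bb phrygian: Bb Cb Db Eb F Gb Ab.
The 1st scale degree is Bb and the degree 4 is Eb.
From Bb to Eb is 5 semitones, exactly the perfect fourth.

perfect fourth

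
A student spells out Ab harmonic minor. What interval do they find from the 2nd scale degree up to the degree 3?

Ab harmonic minor: Ab Bb Cb Db Eb Fb G.
The 2nd scale degree is Bb and the 3rd scale degree is Cb.
2 letter names make it a second; at 1 semitone (a half step narrower than major) the quality is minor.

minor second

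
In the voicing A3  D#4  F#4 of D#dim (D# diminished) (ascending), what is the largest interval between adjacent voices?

Adjacent intervals: A3→D#4 = augmented fourth; D#4→F#4 = minor third.
The largest is A3 to D#4, an augmented fourth (6 semitones).

augmented fourth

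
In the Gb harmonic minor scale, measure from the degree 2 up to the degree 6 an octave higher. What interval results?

diminished 12th

Spelling the Gb harmonic minor scale: Gb Ab Bbb Cb Db Ebb F.
The degree 2 is Ab and the 6th degree (up an octave) is Ebb.
From Ab to Ebb: 18 semitones over a twelfth = diminished.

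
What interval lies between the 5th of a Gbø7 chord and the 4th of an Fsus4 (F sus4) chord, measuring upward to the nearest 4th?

augmented 6th

The 5th of Gbø7 is Dbb; the 4th of Fsus4 (F sus4) is Bb.
6 letter names make it a sixth; at 10 semitones (a half step wider than major) the quality is augmented.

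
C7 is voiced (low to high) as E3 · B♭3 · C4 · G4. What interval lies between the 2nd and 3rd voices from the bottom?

M2

Those voices are B♭3 and C4.
B♭ up to C spans 2 letter names and 2 semitones — a major second.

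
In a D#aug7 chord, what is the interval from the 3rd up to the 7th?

diminished fifth

D#7#5 (D# augmented seventh) is spelled D#, F##, A##, C#.
That puts F## below C#.
5 letter names make it a fifth; at 6 semitones (a half step narrower than perfect) the quality is diminished.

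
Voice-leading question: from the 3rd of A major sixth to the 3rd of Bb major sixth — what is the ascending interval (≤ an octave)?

The 3rd of A major sixth is C#; the 3rd of Bb major sixth is D.
C# up to D is 1 semitone, a half step narrower than a major second, so the interval is minor.

m2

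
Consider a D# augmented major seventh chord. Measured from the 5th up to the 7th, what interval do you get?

D#maj7#5: D# F## A## C##.
The 5th is A## and the 7th is C##.
From A## to C##: 3 semitones over a third = minor.

minor third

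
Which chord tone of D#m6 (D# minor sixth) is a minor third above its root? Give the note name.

F#

Spelling the chord: D# F# A# B#.
The root is D#. A minor third above D# is F#.
F# is the chord's 3rd.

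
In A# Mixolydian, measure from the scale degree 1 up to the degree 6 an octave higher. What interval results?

major 13th

Spelling A# Mixolydian: A# B# C## D# E# F## G#.
That puts A# below F##.
From A# to F## is 21 semitones, exactly the major thirteenth.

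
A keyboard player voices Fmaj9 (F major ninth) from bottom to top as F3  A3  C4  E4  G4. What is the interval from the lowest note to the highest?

major 9th

The outer voices are F3 and G4.
Counting 9 letters and 14 half steps from F gives a major ninth.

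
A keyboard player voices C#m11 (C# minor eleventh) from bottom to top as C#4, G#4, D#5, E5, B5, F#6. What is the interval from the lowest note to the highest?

perfect 18th

The outer voices are C#4 and F#6.
Counting 18 letters and 29 half steps from C# gives a perfect 18th.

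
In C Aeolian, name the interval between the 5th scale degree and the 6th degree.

minor 2nd

Spelling C Aeolian: C D E♭ F G A♭ B♭.
5th scale degree = G; scale degree 6 = A♭.
From G to A♭: 1 semitone over a second = minor.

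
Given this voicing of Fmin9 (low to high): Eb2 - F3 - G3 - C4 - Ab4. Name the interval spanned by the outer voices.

perfect 18th

The outer voices are Eb2 and Ab4.
Counting 18 letters and 29 half steps from Eb gives a perfect 18th.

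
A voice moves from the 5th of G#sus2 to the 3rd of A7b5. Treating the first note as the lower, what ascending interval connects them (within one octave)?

minor seventh

G#sus2 has D# as its 5th, and A7b5 has C# as its 3rd.
From D# to C#: 10 semitones over a seventh = minor.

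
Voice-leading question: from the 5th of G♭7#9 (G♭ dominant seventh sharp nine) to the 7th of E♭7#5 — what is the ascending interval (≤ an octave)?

G♭7#9 (G♭ dominant seventh sharp nine) has D♭ as its 5th, and E♭7#5 has D♭ as its 7th.
Counting 1 letters and 0 half steps from D♭ gives a perfect unison.

perfect 1st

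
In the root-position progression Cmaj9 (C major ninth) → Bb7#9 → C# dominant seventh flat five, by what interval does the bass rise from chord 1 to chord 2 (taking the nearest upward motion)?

The roots are C and Bb.
7 letter names make it a seventh; at 10 semitones (a half step narrower than major) the quality is minor.

minor seventh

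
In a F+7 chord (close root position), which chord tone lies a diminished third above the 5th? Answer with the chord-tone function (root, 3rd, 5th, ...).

Spelling the chord: F A C# Eb.
The 5th is C#. A diminished third above C# is Eb.
Eb is the chord's 7th.

7th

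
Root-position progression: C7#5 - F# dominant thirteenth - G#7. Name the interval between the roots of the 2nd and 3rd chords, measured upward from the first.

The roots are F# and G#.
F# up to G# spans 2 letter names and 2 semitones — a major second.

M2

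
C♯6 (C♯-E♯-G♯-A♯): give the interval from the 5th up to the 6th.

The 5th is G♯ and the 6th is A♯.
G♯ up to A♯ spans 2 letter names and 2 semitones — a major second.

major second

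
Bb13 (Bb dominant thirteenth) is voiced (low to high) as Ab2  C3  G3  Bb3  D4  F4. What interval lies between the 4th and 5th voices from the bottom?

major 3rd

Those voices are Bb3 and D4.
Bb up to D spans 3 letter names and 4 semitones — a major third.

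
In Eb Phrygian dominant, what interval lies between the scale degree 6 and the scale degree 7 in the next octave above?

major 9th

Eb phrygian dominant: Eb Fb G Ab Bb Cb Db.
The scale degree 6 is Cb and the 7th scale degree (up an octave) is Db.
Counting 9 letters and 14 half steps from Cb gives a major ninth.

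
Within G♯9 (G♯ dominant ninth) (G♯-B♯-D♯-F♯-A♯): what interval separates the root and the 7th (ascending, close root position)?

Root = G♯; 7th = F♯.
From G♯ to F♯: 10 semitones over a seventh = minor.

m7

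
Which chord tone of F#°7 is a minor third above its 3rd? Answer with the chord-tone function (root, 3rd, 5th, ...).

F#dim7 (F# diminished seventh): F#, A, C, Eb.
The 3rd is A. A minor third above A is C.
C is the chord's 5th.

5th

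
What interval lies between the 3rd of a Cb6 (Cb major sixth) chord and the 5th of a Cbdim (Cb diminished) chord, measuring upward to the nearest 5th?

diminished third

The 3rd of Cb6 (Cb major sixth) is Eb; the 5th of Cbdim (Cb diminished) is Gbb.
From Eb to Gbb: 2 semitones over a third = diminished.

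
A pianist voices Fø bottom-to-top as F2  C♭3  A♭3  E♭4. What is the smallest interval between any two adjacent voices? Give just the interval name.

Adjacent intervals: F2→C♭3 = diminished fifth; C♭3→A♭3 = major sixth; A♭3→E♭4 = perfect fifth.
The smallest is F2 to C♭3, a diminished fifth (6 semitones).

diminished fifth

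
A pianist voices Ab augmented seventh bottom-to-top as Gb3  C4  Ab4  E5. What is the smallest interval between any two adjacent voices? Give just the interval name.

A4

Adjacent intervals: Gb3→C4 = augmented fourth; C4→Ab4 = minor sixth; Ab4→E5 = augmented fifth.
The smallest is Gb3 to C4, an augmented fourth (6 semitones).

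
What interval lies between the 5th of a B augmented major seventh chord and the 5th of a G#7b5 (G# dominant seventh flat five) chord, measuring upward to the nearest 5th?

B augmented major seventh has F## as its 5th, and G#7b5 (G# dominant seventh flat five) has D as its 5th.
From F## to D: 7 semitones over a sixth = diminished.

diminished sixth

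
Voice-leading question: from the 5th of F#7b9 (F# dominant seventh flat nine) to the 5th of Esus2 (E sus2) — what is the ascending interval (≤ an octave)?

minor seventh

F#7b9 (F# dominant seventh flat nine) has C# as its 5th, and Esus2 (E sus2) has B as its 5th.
7 letter names make it a seventh; at 10 semitones (a half step narrower than major) the quality is minor.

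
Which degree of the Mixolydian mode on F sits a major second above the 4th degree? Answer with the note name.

The scale is F G A Bb C D Eb.
The 4th degree is Bb; a major second above that is C — scale degree 5.

C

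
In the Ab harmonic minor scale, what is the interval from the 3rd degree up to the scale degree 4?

M2

Spelling the Ab harmonic minor scale: Ab Bb Cb Db Eb Fb G.
3rd degree = Cb; 4th scale degree = Db.
Cb up to Db spans 2 letter names and 2 semitones — a major second.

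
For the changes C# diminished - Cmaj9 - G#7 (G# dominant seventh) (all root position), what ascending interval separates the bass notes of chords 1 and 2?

diminished octave

The roots are C# and C.
From C# to C: 11 semitones over an octave = diminished.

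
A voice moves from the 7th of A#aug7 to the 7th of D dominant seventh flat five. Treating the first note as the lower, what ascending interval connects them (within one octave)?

The 7th of A#aug7 is G#; the 7th of D dominant seventh flat five is C.
G# up to C is 4 semitones, a half step narrower than a perfect fourth, so the interval is diminished.

diminished fourth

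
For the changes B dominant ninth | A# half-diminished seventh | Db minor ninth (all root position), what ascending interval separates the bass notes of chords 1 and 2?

major seventh

The roots are B and A#.
B up to A# spans 7 letter names and 11 semitones — a major seventh.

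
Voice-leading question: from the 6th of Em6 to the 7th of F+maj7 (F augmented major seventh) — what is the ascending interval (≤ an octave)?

Em6 has C♯ as its 6th, and F+maj7 (F augmented major seventh) has E as its 7th.
From C♯ to E: 3 semitones over a third = minor.

minor third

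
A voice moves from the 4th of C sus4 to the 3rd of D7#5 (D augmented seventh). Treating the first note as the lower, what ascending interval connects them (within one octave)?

augmented unison

C sus4 has F as its 4th, and D7#5 (D augmented seventh) has F# as its 3rd.
1 letter names make it a unison; at 1 semitone (a half step wider than perfect) the quality is augmented.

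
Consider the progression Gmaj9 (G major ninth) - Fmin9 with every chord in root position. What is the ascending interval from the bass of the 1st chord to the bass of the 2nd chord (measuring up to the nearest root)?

minor 7th

The roots are G and F.
From G to F: 10 semitones over a seventh = minor.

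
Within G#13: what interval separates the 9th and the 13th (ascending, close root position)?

G# dominant thirteenth is spelled G#-B#-D#-F#-A#-E#.
9th = A#; 13th = E#.
From A# to E# is 7 semitones, exactly the perfect fifth.

perfect fifth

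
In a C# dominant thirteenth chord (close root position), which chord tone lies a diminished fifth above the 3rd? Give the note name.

Spelling the chord: C# E# G# B D# A#.
The 3rd is E#. A diminished fifth above E# is B.
B is the chord's 7th.

B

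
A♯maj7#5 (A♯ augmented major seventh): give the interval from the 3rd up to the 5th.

major third

A♯maj7#5 is spelled A♯–C𝄪–E𝄪–G𝄪.
That puts C𝄪 below E𝄪.
Counting 3 letters and 4 half steps from C𝄪 gives a major third.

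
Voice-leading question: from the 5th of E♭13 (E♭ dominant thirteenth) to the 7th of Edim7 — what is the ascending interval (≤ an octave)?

The 5th of E♭13 (E♭ dominant thirteenth) is B♭; the 7th of Edim7 is D♭.
3 letter names make it a third; at 3 semitones (a half step narrower than major) the quality is minor.

minor third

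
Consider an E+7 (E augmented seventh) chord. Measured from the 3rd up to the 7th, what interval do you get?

diminished fifth

Spelling the chord: E-G#-B#-D.
That puts G# below D.
From G# to D: 6 semitones over a fifth = diminished.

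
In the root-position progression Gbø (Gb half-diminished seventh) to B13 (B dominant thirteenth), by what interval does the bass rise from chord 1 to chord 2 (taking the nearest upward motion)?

The roots are Gb and B.
Gb up to B is 5 semitones, a half step wider than a major third, so the interval is augmented.

augmented third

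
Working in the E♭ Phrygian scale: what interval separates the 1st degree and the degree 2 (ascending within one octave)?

The scale runs E♭ F♭ G♭ A♭ B♭ C♭ D♭.
So we need the interval from E♭ up to F♭.
E♭ up to F♭ is 1 semitone, a half step narrower than a major second, so the interval is minor.

m2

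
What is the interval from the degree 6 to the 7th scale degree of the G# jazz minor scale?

The scale runs G# A# B C# D# E# F##.
Degree 6 = E#; 7th degree = F##.
E# up to F## spans 2 letter names and 2 semitones — a major second.

major 2nd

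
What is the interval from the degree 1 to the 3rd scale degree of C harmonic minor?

minor third

Spelling C harmonic minor: C D E♭ F G A♭ B.
So we need the interval from C up to E♭.
C up to E♭ is 3 semitones, a half step narrower than a major third, so the interval is minor.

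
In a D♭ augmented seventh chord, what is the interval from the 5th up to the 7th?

D♭7#5 is spelled D♭–F–A–C♭.
That puts A below C♭.
A up to C♭ is 2 semitones, a whole step narrower than a major third, so the interval is diminished.

diminished third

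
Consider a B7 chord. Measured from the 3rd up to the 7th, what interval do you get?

diminished fifth

The chord tones of B7 are B, D#, F#, A.
That puts D# below A.
5 letter names make it a fifth; at 6 semitones (a half step narrower than perfect) the quality is diminished.
This 3–7 tritone is the characteristic tension at the heart of the dominant sound.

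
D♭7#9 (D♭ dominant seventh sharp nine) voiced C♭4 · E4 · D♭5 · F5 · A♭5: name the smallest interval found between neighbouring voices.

Adjacent intervals: C♭4→E4 = augmented third; E4→D♭5 = diminished seventh; D♭5→F5 = major third; F5→A♭5 = minor third.
The smallest is F5 to A♭5, a minor third (3 semitones).

minor 3rd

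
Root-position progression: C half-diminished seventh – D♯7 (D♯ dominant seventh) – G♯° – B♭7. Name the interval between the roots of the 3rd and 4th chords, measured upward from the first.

diminished third

The roots are G♯ and B♭.
G♯ up to B♭ is 2 semitones, a whole step narrower than a major third, so the interval is diminished.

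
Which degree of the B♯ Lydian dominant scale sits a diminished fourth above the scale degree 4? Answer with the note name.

The scale is B♯ C𝄪 D𝄪 E𝄪 F𝄪 G𝄪 A♯.
The scale degree 4 is E𝄪; a diminished fourth above that is A♯ — scale degree 7.

A#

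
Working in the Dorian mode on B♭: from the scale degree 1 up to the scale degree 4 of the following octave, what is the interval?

B♭ dorian: B♭ C D♭ E♭ F G A♭.
So we need the interval from B♭ up to E♭.
Counting 11 letters and 17 half steps from B♭ gives a perfect eleventh.

P11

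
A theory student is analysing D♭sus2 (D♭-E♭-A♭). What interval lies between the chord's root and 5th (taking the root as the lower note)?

perfect 5th

That puts D♭ below A♭.
From D♭ to A♭ is 7 semitones, exactly the perfect fifth.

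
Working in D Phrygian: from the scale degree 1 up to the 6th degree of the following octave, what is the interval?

minor thirteenth

Spelling D Phrygian: D E♭ F G A B♭ C.
So we need the interval from D up to B♭.
From D to B♭: 20 semitones over a thirteenth = minor.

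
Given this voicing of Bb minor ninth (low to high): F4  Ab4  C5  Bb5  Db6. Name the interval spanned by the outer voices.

The outer voices are F4 and Db6.
13 letter names make it a thirteenth; at 20 semitones (a half step narrower than major) the quality is minor.

minor thirteenth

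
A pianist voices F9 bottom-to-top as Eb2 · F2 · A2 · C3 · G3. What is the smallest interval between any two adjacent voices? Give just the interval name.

M2

Adjacent intervals: Eb2→F2 = major second; F2→A2 = major third; A2→C3 = minor third; C3→G3 = perfect fifth.
The smallest is Eb2 to F2, a major second (2 semitones).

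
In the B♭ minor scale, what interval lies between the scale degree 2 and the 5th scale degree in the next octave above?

Spelling the B♭ minor scale: B♭ C D♭ E♭ F G♭ A♭.
The scale degree 2 is C and the 5th scale degree (up an octave) is F.
Counting 11 letters and 17 half steps from C gives a perfect eleventh.

perfect eleventh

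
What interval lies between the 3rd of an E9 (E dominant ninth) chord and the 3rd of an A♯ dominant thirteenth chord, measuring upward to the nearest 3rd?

augmented 4th

The 3rd of E9 (E dominant ninth) is G♯; the 3rd of A♯ dominant thirteenth is C𝄪.
4 letter names make it a fourth; at 6 semitones (a half step wider than perfect) the quality is augmented.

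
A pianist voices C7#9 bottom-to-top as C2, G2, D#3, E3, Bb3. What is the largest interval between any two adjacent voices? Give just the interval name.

Adjacent intervals: C2→G2 = perfect fifth; G2→D#3 = augmented fifth; D#3→E3 = minor second; E3→Bb3 = diminished fifth.
The largest is G2 to D#3, an augmented fifth (8 semitones).

augmented 5th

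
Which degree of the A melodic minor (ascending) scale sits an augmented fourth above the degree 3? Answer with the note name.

The scale is A B C D E F# G#.
The degree 3 is C; an augmented fourth above that is F# — scale degree 6.

F#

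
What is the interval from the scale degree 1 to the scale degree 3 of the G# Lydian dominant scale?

The scale runs G# A# B# C## D# E# F#.
The scale degree 1 is G# and the scale degree 3 is B#.
Counting 3 letters and 4 half steps from G# gives a major third.

major third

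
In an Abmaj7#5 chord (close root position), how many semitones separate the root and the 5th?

Ab+maj7: Ab C E G.
Ab to E is an augmented fifth: 8 semitones.

8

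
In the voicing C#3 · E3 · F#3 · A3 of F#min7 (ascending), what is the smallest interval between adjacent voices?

M2

Adjacent intervals: C#3→E3 = minor third; E3→F#3 = major second; F#3→A3 = minor third.
The smallest is E3 to F#3, a major second (2 semitones).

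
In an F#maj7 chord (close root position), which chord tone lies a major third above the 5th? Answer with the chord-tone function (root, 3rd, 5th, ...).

7th

Spelling the chord: F#-A#-C#-E#.
The 5th is C#. A major third above C# is E#.
E# is the chord's 7th.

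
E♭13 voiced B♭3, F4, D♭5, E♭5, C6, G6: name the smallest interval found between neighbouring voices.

M2

Adjacent intervals: B♭3→F4 = perfect fifth; F4→D♭5 = minor sixth; D♭5→E♭5 = major second; E♭5→C6 = major sixth; C6→G6 = perfect fifth.
The smallest is D♭5 to E♭5, a major second (2 semitones).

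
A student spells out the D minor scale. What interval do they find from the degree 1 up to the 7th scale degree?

Spelling the D minor scale: D E F G A B♭ C.
So we need the interval from D up to C.
7 letter names make it a seventh; at 10 semitones (a half step narrower than major) the quality is minor.

minor 7th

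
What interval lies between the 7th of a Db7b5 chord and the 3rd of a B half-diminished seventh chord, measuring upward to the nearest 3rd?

The 7th of Db7b5 is Cb; the 3rd of B half-diminished seventh is D.
Cb up to D is 3 semitones, a half step wider than a major second, so the interval is augmented.

augmented second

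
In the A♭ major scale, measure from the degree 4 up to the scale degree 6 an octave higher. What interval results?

major tenth

A♭ major: A♭ B♭ C D♭ E♭ F G.
The degree 4 is D♭ and the degree 6 (up an octave) is F.
D♭ up to F spans 10 letter names and 16 semitones — a major tenth.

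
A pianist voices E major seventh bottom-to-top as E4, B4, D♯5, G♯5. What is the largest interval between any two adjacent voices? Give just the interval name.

perfect fifth

Adjacent intervals: E4→B4 = perfect fifth; B4→D♯5 = major third; D♯5→G♯5 = perfect fourth.
The largest is E4 to B4, a perfect fifth (7 semitones).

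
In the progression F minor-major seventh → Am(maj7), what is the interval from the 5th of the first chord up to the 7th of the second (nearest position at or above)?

augmented 5th

F minor-major seventh has C as its 5th, and Am(maj7) has G# as its 7th.
C up to G# is 8 semitones, a half step wider than a perfect fifth, so the interval is augmented.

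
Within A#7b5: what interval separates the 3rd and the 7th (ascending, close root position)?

The chord tones of A#7b5 (A# dominant seventh flat five) are A#, C##, E, G#.
So we need the interval from C## up to G#.
5 letter names make it a fifth; at 6 semitones (a half step narrower than perfect) the quality is diminished.
That tritone between 3rd and 7th is what gives the dominant seventh its pull toward resolution.

d5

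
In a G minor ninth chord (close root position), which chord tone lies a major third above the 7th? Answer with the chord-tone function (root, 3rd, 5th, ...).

G minor ninth is spelled G–B♭–D–F–A.
The 7th is F. A major third above F is A.
A is the chord's 9th.

9th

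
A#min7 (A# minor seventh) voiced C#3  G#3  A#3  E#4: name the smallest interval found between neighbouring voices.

Adjacent intervals: C#3→G#3 = perfect fifth; G#3→A#3 = major second; A#3→E#4 = perfect fifth.
The smallest is G#3 to A#3, a major second (2 semitones).

M2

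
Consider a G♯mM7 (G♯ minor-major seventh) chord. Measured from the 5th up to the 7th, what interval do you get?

major third

The chord tones of G♯m(maj7) (G♯ minor-major seventh) are G♯–B–D♯–F𝄪.
That puts D♯ below F𝄪.
Counting 3 letters and 4 half steps from D♯ gives a major third.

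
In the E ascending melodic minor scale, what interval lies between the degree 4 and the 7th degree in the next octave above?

A11

Spelling the E ascending melodic minor scale: E F♯ G A B C♯ D♯.
Degree 4 = A; 7th scale degree (up an octave) = D♯.
11 letter names make it an eleventh; at 18 semitones (a half step wider than perfect) the quality is augmented.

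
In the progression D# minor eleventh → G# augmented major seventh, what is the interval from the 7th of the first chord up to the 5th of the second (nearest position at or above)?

augmented second

The 7th of D# minor eleventh is C#; the 5th of G# augmented major seventh is D##.
From C# to D##: 3 semitones over a second = augmented.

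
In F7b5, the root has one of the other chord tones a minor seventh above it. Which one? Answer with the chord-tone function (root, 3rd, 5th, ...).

F dominant seventh flat five: F–A–Cb–Eb.
The root is F. A minor seventh above F is Eb.
Eb is the chord's 7th.

7th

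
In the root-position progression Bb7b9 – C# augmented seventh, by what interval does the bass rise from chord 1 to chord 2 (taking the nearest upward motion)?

A2

The roots are Bb and C#.
2 letter names make it a second; at 3 semitones (a half step wider than major) the quality is augmented.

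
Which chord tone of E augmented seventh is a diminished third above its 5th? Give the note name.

The chord tones of Eaug7 (E augmented seventh) are E G# B# D.
The 5th is B#. A diminished third above B# is D.
D is the chord's 7th.

D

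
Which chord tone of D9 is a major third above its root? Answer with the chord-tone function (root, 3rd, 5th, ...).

The chord tones of D dominant ninth are D-F#-A-C-E.
The root is D. A major third above D is F#.
F# is the chord's 3rd.

3rd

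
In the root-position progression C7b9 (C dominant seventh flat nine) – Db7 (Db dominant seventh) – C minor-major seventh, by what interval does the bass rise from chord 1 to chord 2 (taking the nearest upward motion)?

The roots are C and Db.
C up to Db is 1 semitone, a half step narrower than a major second, so the interval is minor.

minor second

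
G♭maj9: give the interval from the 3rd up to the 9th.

m7

The chord tones of G♭ major ninth are G♭–B♭–D♭–F–A♭.
That puts B♭ below A♭.
From B♭ to A♭: 10 semitones over a seventh = minor.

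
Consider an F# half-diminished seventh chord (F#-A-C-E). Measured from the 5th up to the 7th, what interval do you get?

So we need the interval from C up to E.
From C to E is 4 semitones, exactly the major third.

M3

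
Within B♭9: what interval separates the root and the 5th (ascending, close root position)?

perfect 5th

B♭9 is spelled B♭ D F A♭ C.
The root is B♭ and the 5th is F.
From B♭ to F is 7 semitones, exactly the perfect fifth.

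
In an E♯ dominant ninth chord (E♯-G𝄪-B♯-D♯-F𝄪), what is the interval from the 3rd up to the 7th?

So we need the interval from G𝄪 up to D♯.
From G𝄪 to D♯: 6 semitones over a fifth = diminished.
This 3–7 tritone is the characteristic tension at the heart of the dominant sound.

diminished 5th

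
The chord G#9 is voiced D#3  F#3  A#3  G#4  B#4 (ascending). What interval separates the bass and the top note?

The outer voices are D#3 and B#4.
Counting 13 letters and 21 half steps from D# gives a major thirteenth.

major thirteenth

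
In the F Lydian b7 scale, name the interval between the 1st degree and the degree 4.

augmented 4th

Spelling the F Lydian b7 scale: F G A B C D Eb.
That puts F below B.
F up to B is 6 semitones, a half step wider than a perfect fourth, so the interval is augmented.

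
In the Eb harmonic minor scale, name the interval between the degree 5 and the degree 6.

Eb harmonic minor: Eb F Gb Ab Bb Cb D.
That puts Bb below Cb.
From Bb to Cb: 1 semitone over a second = minor.

minor second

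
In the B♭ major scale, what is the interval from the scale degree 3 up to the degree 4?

B♭ major: B♭ C D E♭ F G A.
So we need the interval from D up to E♭.
2 letter names make it a second; at 1 semitone (a half step narrower than major) the quality is minor.

minor second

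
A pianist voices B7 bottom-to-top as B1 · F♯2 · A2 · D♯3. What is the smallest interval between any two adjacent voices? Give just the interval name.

Adjacent intervals: B1→F♯2 = perfect fifth; F♯2→A2 = minor third; A2→D♯3 = augmented fourth.
The smallest is F♯2 to A2, a minor third (3 semitones).

minor 3rd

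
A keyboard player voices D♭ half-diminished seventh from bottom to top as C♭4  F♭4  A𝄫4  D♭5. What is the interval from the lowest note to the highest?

major 9th

The outer voices are C♭4 and D♭5.
From C♭ to D♭ is 14 semitones, exactly the major ninth.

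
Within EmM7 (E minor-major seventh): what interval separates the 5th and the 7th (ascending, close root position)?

EmM7: E–G–B–D#.
That puts B below D#.
From B to D# is 4 semitones, exactly the major third.

major third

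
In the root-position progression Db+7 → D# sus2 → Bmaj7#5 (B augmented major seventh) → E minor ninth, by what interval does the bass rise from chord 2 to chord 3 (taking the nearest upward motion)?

The roots are D# and B.
D# up to B is 8 semitones, a half step narrower than a major sixth, so the interval is minor.

m6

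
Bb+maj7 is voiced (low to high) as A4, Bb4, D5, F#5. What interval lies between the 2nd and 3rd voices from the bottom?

Those voices are Bb4 and D5.
From Bb to D is 4 semitones, exactly the major third.

major third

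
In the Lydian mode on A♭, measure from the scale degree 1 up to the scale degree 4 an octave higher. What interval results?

augmented 11th

The scale runs A♭ B♭ C D E♭ F G.
The scale degree 1 is A♭ and the scale degree 4 (up an octave) is D.
A♭ up to D is 18 semitones, a half step wider than a perfect eleventh, so the interval is augmented.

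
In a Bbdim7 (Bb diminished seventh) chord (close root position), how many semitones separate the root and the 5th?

Spelling the chord: Bb Db Fb Abb.
Bb to Fb is a diminished fifth: 6 semitones.

6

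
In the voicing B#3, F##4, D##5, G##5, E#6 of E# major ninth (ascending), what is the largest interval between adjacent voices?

Adjacent intervals: B#3→F##4 = perfect fifth; F##4→D##5 = major sixth; D##5→G##5 = perfect fourth; G##5→E#6 = minor sixth.
The largest is F##4 to D##5, a major sixth (9 semitones).

major 6th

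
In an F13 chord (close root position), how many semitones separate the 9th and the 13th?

7

The chord tones of F13 (F dominant thirteenth) are F-A-C-Eb-G-D.
G to D is a perfect fifth: 7 semitones.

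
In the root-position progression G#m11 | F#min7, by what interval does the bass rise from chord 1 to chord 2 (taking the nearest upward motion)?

The roots are G# and F#.
G# up to F# is 10 semitones, a half step narrower than a major seventh, so the interval is minor.

minor seventh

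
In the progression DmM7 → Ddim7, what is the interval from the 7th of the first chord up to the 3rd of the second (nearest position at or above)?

The 7th of DmM7 is C#; the 3rd of Ddim7 is F.
4 letter names make it a fourth; at 4 semitones (a half step narrower than perfect) the quality is diminished.

diminished 4th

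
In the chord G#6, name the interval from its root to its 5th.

G#6 is spelled G#, B#, D#, E#.
The root is G# and the 5th is D#.
From G# to D# is 7 semitones, exactly the perfect fifth.

perfect fifth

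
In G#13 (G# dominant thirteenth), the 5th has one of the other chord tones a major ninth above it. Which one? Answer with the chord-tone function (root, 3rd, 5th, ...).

G#13: G#, B#, D#, F#, A#, E#.
The 5th is D#. A major ninth above D# is E#.
E# is the chord's 13th.

13th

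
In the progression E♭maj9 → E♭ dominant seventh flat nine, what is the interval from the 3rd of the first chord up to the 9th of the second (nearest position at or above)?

diminished seventh

The 3rd of E♭maj9 is G; the 9th of E♭ dominant seventh flat nine is F♭.
7 letter names make it a seventh; at 9 semitones (a whole step narrower than major) the quality is diminished.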